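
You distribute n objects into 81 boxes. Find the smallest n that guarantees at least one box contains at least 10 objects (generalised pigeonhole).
n = (10 − 1)·81 + 1 = 730

By the generalised pigeonhole principle, to guarantee some box contains ≥ r objects we need more than (r − 1) · k objects total. Threshold: n = (r − 1) · k + 1. With r = 10 and k = 81: n = 9 · 81 + 1 = 729 + 1 = 730. For n = 729 = 9 · 81, we can put exactly 9 objects in every box, avoiding 10 in any single one — so 730 is tight.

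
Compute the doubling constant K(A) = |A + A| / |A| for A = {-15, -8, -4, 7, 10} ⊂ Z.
K = |A + A| / |A| = 14/5

Enumerate A + A = {a + b : a, b ∈ A}. With |A| = 5, there are |A|^2 = 25 ordered sum pairs; collecting distinct values, A + A = {-30, -23, -19, -16, -12, -8, -5, -1, 2, 3, 6, 14, 17, 20}, so |A + A| = 14. Thus K = 14/5. For comparison, the minimum possible |A + A| over all 5-element sets is 2·5 − 1 = 9 (so min K = 9/5), attained only by arithmetic progressions.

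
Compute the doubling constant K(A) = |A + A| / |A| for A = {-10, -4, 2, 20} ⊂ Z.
K = |A + A| / |A| = 9/4

Enumerate A + A = {a + b : a, b ∈ A}. With |A| = 4, there are |A|^2 = 16 ordered sum pairs; collecting distinct values, A + A = {-20, -14, -8, -2, 4, 10, 16, 22, 40}, so |A + A| = 9. Thus K = 9/4. For comparison, the minimum possible |A + A| over all 4-element sets is 2·4 − 1 = 7 (so min K = 7/4), attained only by arithmetic progressions.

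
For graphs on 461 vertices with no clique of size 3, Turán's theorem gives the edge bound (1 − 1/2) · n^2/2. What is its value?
Turán density bound = (1/2) · 461^2/2 = 212521/4 ≈ 53130.25

Turán's theorem: ex(n, K_{r+1}) is achieved by the complete r-partite Turán graph T(n, r) with parts as balanced as possible, and is at most (1 − 1/r) · n^2/2. For r = 2, n = 461: the density bound is (1/2) · 212521/2 = 212521/4 ≈ 53130.25. The integer-valued extremum is e(T(461, 2)) = 53130, which is strictly less than the density bound 212521/4 since 2 ∤ 461 (the parts of T(461, 2) cannot all be equal).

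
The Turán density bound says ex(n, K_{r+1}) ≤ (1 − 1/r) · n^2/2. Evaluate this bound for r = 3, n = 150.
Turán density bound = (2/3) · 150^2/2 = 7500

Turán's theorem: ex(n, K_{r+1}) is achieved by the complete r-partite Turán graph T(n, r) with parts as balanced as possible, and is at most (1 − 1/r) · n^2/2. For r = 3, n = 150: the density bound is (2/3) · 22500/2 = 7500. Since 3 ∣ 150, the Turán graph T(150, 3) has parts of equal size 50, and its edge count e(T(150, 3)) = 7500 attains the density bound exactly.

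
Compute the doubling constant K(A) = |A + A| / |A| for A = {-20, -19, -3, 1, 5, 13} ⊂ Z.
K = |A + A| / |A| = 18/6 = 3

Enumerate A + A = {a + b : a, b ∈ A}. With |A| = 6, there are |A|^2 = 36 ordered sum pairs; collecting distinct values, A + A = {-40, -39, -38, -23, -22, -19, -18, -15, -14, -7, -6, -2, 2, 6, 10, 14, 18, 26}, so |A + A| = 18. Thus K = 18/6 = 3. For comparison, the minimum possible |A + A| over all 6-element sets is 2·6 − 1 = 11 (so min K = 11/6), attained only by arithmetic progressions.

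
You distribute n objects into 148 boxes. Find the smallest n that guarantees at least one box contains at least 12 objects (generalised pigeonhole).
n = (12 − 1)·148 + 1 = 1629

By the generalised pigeonhole principle, to guarantee some box contains ≥ r objects we need more than (r − 1) · k objects total. Threshold: n = (r − 1) · k + 1. With r = 12 and k = 148: n = 11 · 148 + 1 = 1628 + 1 = 1629. For n = 1628 = 11 · 148, we can put exactly 11 objects in every box, avoiding 12 in any single one — so 1629 is tight.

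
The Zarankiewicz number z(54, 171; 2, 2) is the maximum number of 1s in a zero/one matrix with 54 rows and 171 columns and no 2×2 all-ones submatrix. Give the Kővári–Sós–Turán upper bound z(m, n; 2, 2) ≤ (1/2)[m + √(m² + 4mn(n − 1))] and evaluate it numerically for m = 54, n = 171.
z(54, 171; 2, 2) ≤ (1/2)[54 + √(54² + 4·54·171·170)] = (1/2)[54 + √6282036] = 1280.1995

Kővári–Sós–Turán: let r_1, ..., r_54 be the row sums and z = Σ r_i the total number of 1s. Each pair of columns can share at most one row with both entries 1 (else a 2×2 all-ones block appears), so Σ_i C(r_i, 2) ≤ C(171, 2) = 14535. By convexity Σ_i C(r_i, 2) ≥ 54·C(z/54, 2) = z(z − 54)/(2·54), giving z² − 54z − 54·171·170 ≤ 0 and hence z ≤ (1/2)[54 + √(2916 + 4·1569780)] = (1/2)[54 + √6282036] ≈ (1/2)(54 + 2506.399) = 1280.1995.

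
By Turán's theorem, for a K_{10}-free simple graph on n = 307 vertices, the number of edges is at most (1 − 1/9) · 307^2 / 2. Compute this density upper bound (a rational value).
Turán density bound = (8/9) · 307^2/2 = 376996/9 ≈ 41888.4444

Turán's theorem: ex(n, K_{r+1}) is achieved by the complete r-partite Turán graph T(n, r) with parts as balanced as possible, and is at most (1 − 1/r) · n^2/2. For r = 9, n = 307: the density bound is (8/9) · 94249/2 = 376996/9 ≈ 41888.4444. The integer-valued extremum is e(T(307, 9)) = 41888, which is strictly less than the density bound 376996/9 since 9 ∤ 307 (the parts of T(307, 9) cannot all be equal).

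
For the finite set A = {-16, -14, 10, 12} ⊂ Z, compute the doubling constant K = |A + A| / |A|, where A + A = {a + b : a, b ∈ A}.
K = |A + A| / |A| = 9/4

Enumerate A + A = {a + b : a, b ∈ A}. With |A| = 4, there are |A|^2 = 16 ordered sum pairs; collecting distinct values, A + A = {-32, -30, -28, -6, -4, -2, 20, 22, 24}, so |A + A| = 9. Thus K = 9/4. For comparison, the minimum possible |A + A| over all 4-element sets is 2·4 − 1 = 7 (so min K = 7/4), attained only by arithmetic progressions.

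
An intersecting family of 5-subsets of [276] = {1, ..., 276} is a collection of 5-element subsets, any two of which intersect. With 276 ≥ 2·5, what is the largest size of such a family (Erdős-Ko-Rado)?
max |F| = C(275, 4) = 233132900

Erdős-Ko-Rado (1961): when n ≥ 2k, max |F| = C(n−1, k−1). The bound is attained by the star {A : i ∈ A} for any fixed i ∈ [n]. Here C(276−1, 5−1) = C(275, 4) = 233132900.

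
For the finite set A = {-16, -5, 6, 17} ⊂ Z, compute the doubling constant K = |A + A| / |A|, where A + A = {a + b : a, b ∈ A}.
K = |A + A| / |A| = 7/4

Enumerate A + A = {a + b : a, b ∈ A}. With |A| = 4, there are |A|^2 = 16 ordered sum pairs; collecting distinct values, A + A = {-32, -21, -10, 1, 12, 23, 34}, so |A + A| = 7. Thus K = 7/4. Here |A + A| = 2|A| − 1 = 7, the minimum possible — so K = 7/4 is minimal, which holds iff A is an arithmetic progression.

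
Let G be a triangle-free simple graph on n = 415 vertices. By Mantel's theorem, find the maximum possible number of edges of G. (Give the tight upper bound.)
ex(415, K_3) = ⌊415^2/4⌋ = 43056

Mantel (1907): a triangle-free graph on n vertices has at most ⌊n^2/4⌋ edges, with equality for the complete bipartite graph K_{⌊n/2⌋, ⌈n/2⌉}. For n = 415: ⌊415^2/4⌋ = ⌊172225/4⌋ = 43056. The extremal graph is K_{207, 208}, which has 207·208 = 43056 edges.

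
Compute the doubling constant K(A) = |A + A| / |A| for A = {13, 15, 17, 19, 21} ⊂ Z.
K = |A + A| / |A| = 9/5

Enumerate A + A = {a + b : a, b ∈ A}. With |A| = 5, there are |A|^2 = 25 ordered sum pairs; collecting distinct values, A + A = {26, 28, 30, 32, 34, 36, 38, 40, 42}, so |A + A| = 9. Thus K = 9/5. Here |A + A| = 2|A| − 1 = 9, the minimum possible — so K = 9/5 is minimal, which holds iff A is an arithmetic progression.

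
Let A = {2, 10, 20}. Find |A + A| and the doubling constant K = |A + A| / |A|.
K = |A + A| / |A| = 6/3 = 2

Enumerate A + A = {a + b : a, b ∈ A}. With |A| = 3, there are |A|^2 = 9 ordered sum pairs; collecting distinct values, A + A = {4, 12, 20, 22, 30, 40}, so |A + A| = 6. Thus K = 6/3 = 2. For comparison, the minimum possible |A + A| over all 3-element sets is 2·3 − 1 = 5 (so min K = 5/3), attained only by arithmetic progressions.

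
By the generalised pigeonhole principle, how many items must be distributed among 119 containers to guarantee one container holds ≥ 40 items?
n = (40 − 1)·119 + 1 = 4642

By the generalised pigeonhole principle, to guarantee some box contains ≥ r objects we need more than (r − 1) · k objects total. Threshold: n = (r − 1) · k + 1. With r = 40 and k = 119: n = 39 · 119 + 1 = 4641 + 1 = 4642. For n = 4641 = 39 · 119, we can put exactly 39 objects in every box, avoiding 40 in any single one — so 4642 is tight.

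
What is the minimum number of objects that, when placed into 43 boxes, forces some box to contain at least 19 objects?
n = (19 − 1)·43 + 1 = 775

By the generalised pigeonhole principle, to guarantee some box contains ≥ r objects we need more than (r − 1) · k objects total. Threshold: n = (r − 1) · k + 1. With r = 19 and k = 43: n = 18 · 43 + 1 = 774 + 1 = 775. For n = 774 = 18 · 43, we can put exactly 18 objects in every box, avoiding 19 in any single one — so 775 is tight.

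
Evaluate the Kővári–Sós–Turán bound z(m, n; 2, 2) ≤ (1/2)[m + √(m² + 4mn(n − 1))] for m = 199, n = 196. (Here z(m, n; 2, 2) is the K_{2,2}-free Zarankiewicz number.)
z(199, 196; 2, 2) ≤ (1/2)[199 + √(199² + 4·199·196·195)] = (1/2)[199 + √30462721] = 2859.1522

Kővári–Sós–Turán: let r_1, ..., r_199 be the row sums and z = Σ r_i the total number of 1s. Each pair of columns can share at most one row with both entries 1 (else a 2×2 all-ones block appears), so Σ_i C(r_i, 2) ≤ C(196, 2) = 19110. By convexity Σ_i C(r_i, 2) ≥ 199·C(z/199, 2) = z(z − 199)/(2·199), giving z² − 199z − 199·196·195 ≤ 0 and hence z ≤ (1/2)[199 + √(39601 + 4·7605780)] = (1/2)[199 + √30462721] ≈ (1/2)(199 + 5519.3044) = 2859.1522.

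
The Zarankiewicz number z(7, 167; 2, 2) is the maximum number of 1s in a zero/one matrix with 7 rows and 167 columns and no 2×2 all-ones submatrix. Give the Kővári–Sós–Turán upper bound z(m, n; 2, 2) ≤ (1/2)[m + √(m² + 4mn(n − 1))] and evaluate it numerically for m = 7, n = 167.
z(7, 167; 2, 2) ≤ (1/2)[7 + √(7² + 4·7·167·166)] = (1/2)[7 + √776265] = 444.0295

Kővári–Sós–Turán: let r_1, ..., r_7 be the row sums and z = Σ r_i the total number of 1s. Each pair of columns can share at most one row with both entries 1 (else a 2×2 all-ones block appears), so Σ_i C(r_i, 2) ≤ C(167, 2) = 13861. By convexity Σ_i C(r_i, 2) ≥ 7·C(z/7, 2) = z(z − 7)/(2·7), giving z² − 7z − 7·167·166 ≤ 0 and hence z ≤ (1/2)[7 + √(49 + 4·194054)] = (1/2)[7 + √776265] ≈ (1/2)(7 + 881.059) = 444.0295.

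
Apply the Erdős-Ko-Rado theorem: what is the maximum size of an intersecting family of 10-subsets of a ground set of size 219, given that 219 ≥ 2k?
max |F| = C(218, 9) = 2592247076694870

The Erdős-Ko-Rado theorem states: for n ≥ 2k, an intersecting family of k-subsets of an n-element set has size at most C(n − 1, k − 1), with equality for 'star' families {A ⊆ [n] : |A| = k, i ∈ A} (fix an element i). For n = 219, k = 10: C(218, 9) = 2592247076694870.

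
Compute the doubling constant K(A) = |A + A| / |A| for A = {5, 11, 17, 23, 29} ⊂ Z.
K = |A + A| / |A| = 9/5

Enumerate A + A = {a + b : a, b ∈ A}. With |A| = 5, there are |A|^2 = 25 ordered sum pairs; collecting distinct values, A + A = {10, 16, 22, 28, 34, 40, 46, 52, 58}, so |A + A| = 9. Thus K = 9/5. Here |A + A| = 2|A| − 1 = 9, the minimum possible — so K = 9/5 is minimal, which holds iff A is an arithmetic progression.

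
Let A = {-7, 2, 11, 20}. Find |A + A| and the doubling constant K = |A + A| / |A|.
K = |A + A| / |A| = 7/4

Enumerate A + A = {a + b : a, b ∈ A}. With |A| = 4, there are |A|^2 = 16 ordered sum pairs; collecting distinct values, A + A = {-14, -5, 4, 13, 22, 31, 40}, so |A + A| = 7. Thus K = 7/4. Here |A + A| = 2|A| − 1 = 7, the minimum possible — so K = 7/4 is minimal, which holds iff A is an arithmetic progression.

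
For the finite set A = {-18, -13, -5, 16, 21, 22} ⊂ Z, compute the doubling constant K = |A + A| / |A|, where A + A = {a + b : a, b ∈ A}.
K = |A + A| / |A| = 20/6 = 10/3

Enumerate A + A = {a + b : a, b ∈ A}. With |A| = 6, there are |A|^2 = 36 ordered sum pairs; collecting distinct values, A + A = {-36, -31, -26, -23, -18, -10, -2, 3, 4, 8, 9, 11, 16, 17, 32, 37, 38, 42, 43, 44}, so |A + A| = 20. Thus K = 20/6 = 10/3. For comparison, the minimum possible |A + A| over all 6-element sets is 2·6 − 1 = 11 (so min K = 11/6), attained only by arithmetic progressions.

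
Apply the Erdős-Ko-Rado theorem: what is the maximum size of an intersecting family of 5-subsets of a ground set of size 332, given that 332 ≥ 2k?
max |F| = C(331, 4) = 491134490

The Erdős-Ko-Rado theorem states: for n ≥ 2k, an intersecting family of k-subsets of an n-element set has size at most C(n − 1, k − 1), with equality for 'star' families {A ⊆ [n] : |A| = k, i ∈ A} (fix an element i). For n = 332, k = 5: C(331, 4) = 491134490.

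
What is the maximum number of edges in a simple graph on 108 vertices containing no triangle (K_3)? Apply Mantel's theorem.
ex(108, K_3) = ⌊108^2/4⌋ = 2916

Mantel (1907): a triangle-free graph on n vertices has at most ⌊n^2/4⌋ edges, with equality for the complete bipartite graph K_{⌊n/2⌋, ⌈n/2⌉}. For n = 108: ⌊108^2/4⌋ = ⌊11664/4⌋ = 2916. The extremal graph is K_{54, 54}, which has 54·54 = 2916 edges.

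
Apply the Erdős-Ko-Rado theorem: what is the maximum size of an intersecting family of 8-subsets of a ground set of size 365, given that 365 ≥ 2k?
max |F| = C(364, 7) = 158516042293752

Erdős-Ko-Rado (1961): when n ≥ 2k, max |F| = C(n−1, k−1). The bound is attained by the star {A : i ∈ A} for any fixed i ∈ [n]. Here C(365−1, 8−1) = C(364, 7) = 158516042293752.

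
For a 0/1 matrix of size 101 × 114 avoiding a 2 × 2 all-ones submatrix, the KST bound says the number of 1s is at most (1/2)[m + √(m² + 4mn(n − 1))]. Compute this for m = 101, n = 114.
z(101, 114; 2, 2) ≤ (1/2)[101 + √(101² + 4·101·114·113)] = (1/2)[101 + √5214529] = 1192.2672

Kővári–Sós–Turán: let r_1, ..., r_101 be the row sums and z = Σ r_i the total number of 1s. Each pair of columns can share at most one row with both entries 1 (else a 2×2 all-ones block appears), so Σ_i C(r_i, 2) ≤ C(114, 2) = 6441. By convexity Σ_i C(r_i, 2) ≥ 101·C(z/101, 2) = z(z − 101)/(2·101), giving z² − 101z − 101·114·113 ≤ 0 and hence z ≤ (1/2)[101 + √(10201 + 4·1301082)] = (1/2)[101 + √5214529] ≈ (1/2)(101 + 2283.5343) = 1192.2672.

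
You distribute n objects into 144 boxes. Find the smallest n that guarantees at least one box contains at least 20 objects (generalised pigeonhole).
n = (20 − 1)·144 + 1 = 2737

By the generalised pigeonhole principle, to guarantee some box contains ≥ r objects we need more than (r − 1) · k objects total. Threshold: n = (r − 1) · k + 1. With r = 20 and k = 144: n = 19 · 144 + 1 = 2736 + 1 = 2737. For n = 2736 = 19 · 144, we can put exactly 19 objects in every box, avoiding 20 in any single one — so 2737 is tight.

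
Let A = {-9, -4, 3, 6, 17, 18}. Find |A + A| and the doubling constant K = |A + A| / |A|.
K = |A + A| / |A| = 20/6 = 10/3

Enumerate A + A = {a + b : a, b ∈ A}. With |A| = 6, there are |A|^2 = 36 ordered sum pairs; collecting distinct values, A + A = {-18, -13, -8, -6, -3, -1, 2, 6, 8, 9, 12, 13, 14, 20, 21, 23, 24, 34, 35, 36}, so |A + A| = 20. Thus K = 20/6 = 10/3. For comparison, the minimum possible |A + A| over all 6-element sets is 2·6 − 1 = 11 (so min K = 11/6), attained only by arithmetic progressions.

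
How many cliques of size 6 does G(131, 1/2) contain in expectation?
E[# K_6] = C(131, 6) · (1/2)^C(6, 2) = 6249655776 / 2^15 = 195301743/1024 ≈ 190724.358398

For each 6-subset S of vertices (there are C(131, 6) = 6249655776 such S), let X_S = 1 if S induces a K_6 (all C(6, 2) = 15 edges present). Then P(X_S = 1) = (1/2)^15 = 1/32768. By linearity of expectation, E[# K_6] = C(131, 6) · (1/2)^15 = 6249655776 / 32768 = 195301743/1024 ≈ 190724.358398.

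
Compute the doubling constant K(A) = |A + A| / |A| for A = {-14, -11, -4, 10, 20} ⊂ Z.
K = |A + A| / |A| = 14/5

Enumerate A + A = {a + b : a, b ∈ A}. With |A| = 5, there are |A|^2 = 25 ordered sum pairs; collecting distinct values, A + A = {-28, -25, -22, -18, -15, -8, -4, -1, 6, 9, 16, 20, 30, 40}, so |A + A| = 14. Thus K = 14/5. For comparison, the minimum possible |A + A| over all 5-element sets is 2·5 − 1 = 9 (so min K = 9/5), attained only by arithmetic progressions.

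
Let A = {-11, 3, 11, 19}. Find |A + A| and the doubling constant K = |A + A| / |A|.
K = |A + A| / |A| = 9/4

Enumerate A + A = {a + b : a, b ∈ A}. With |A| = 4, there are |A|^2 = 16 ordered sum pairs; collecting distinct values, A + A = {-22, -8, 0, 6, 8, 14, 22, 30, 38}, so |A + A| = 9. Thus K = 9/4. For comparison, the minimum possible |A + A| over all 4-element sets is 2·4 − 1 = 7 (so min K = 7/4), attained only by arithmetic progressions.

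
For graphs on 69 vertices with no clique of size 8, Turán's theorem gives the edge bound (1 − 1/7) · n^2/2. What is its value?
Turán density bound = (6/7) · 69^2/2 = 14283/7 ≈ 2040.4286

Turán's theorem: ex(n, K_{r+1}) is achieved by the complete r-partite Turán graph T(n, r) with parts as balanced as possible, and is at most (1 − 1/r) · n^2/2. For r = 7, n = 69: the density bound is (6/7) · 4761/2 = 14283/7 ≈ 2040.4286. The integer-valued extremum is e(T(69, 7)) = 2040, which is strictly less than the density bound 14283/7 since 7 ∤ 69 (the parts of T(69, 7) cannot all be equal).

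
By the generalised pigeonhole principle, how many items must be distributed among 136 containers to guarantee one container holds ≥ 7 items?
n = (7 − 1)·136 + 1 = 817

By the generalised pigeonhole principle, to guarantee some box contains ≥ r objects we need more than (r − 1) · k objects total. Threshold: n = (r − 1) · k + 1. With r = 7 and k = 136: n = 6 · 136 + 1 = 816 + 1 = 817. For n = 816 = 6 · 136, we can put exactly 6 objects in every box, avoiding 7 in any single one — so 817 is tight.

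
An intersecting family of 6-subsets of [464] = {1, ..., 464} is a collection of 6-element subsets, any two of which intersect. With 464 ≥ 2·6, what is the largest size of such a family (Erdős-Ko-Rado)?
max |F| = C(463, 5) = 173505466827

The Erdős-Ko-Rado theorem states: for n ≥ 2k, an intersecting family of k-subsets of an n-element set has size at most C(n − 1, k − 1), with equality for 'star' families {A ⊆ [n] : |A| = k, i ∈ A} (fix an element i). For n = 464, k = 6: C(463, 5) = 173505466827.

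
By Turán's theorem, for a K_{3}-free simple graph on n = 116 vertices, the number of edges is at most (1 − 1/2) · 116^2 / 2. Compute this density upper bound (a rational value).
Turán density bound = (1/2) · 116^2/2 = 3364

Turán's theorem: ex(n, K_{r+1}) is achieved by the complete r-partite Turán graph T(n, r) with parts as balanced as possible, and is at most (1 − 1/r) · n^2/2. For r = 2, n = 116: the density bound is (1/2) · 13456/2 = 3364. Since 2 ∣ 116, the Turán graph T(116, 2) has parts of equal size 58, and its edge count e(T(116, 2)) = 3364 attains the density bound exactly.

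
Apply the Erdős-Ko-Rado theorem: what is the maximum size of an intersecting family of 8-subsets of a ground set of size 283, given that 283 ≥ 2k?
max |F| = C(282, 7) = 26104824235656

The Erdős-Ko-Rado theorem states: for n ≥ 2k, an intersecting family of k-subsets of an n-element set has size at most C(n − 1, k − 1), with equality for 'star' families {A ⊆ [n] : |A| = k, i ∈ A} (fix an element i). For n = 283, k = 8: C(282, 7) = 26104824235656.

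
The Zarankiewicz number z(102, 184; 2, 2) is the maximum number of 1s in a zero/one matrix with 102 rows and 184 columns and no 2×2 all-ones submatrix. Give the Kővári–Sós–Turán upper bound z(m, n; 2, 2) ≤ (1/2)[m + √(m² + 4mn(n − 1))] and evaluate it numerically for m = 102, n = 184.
z(102, 184; 2, 2) ≤ (1/2)[102 + √(102² + 4·102·184·183)] = (1/2)[102 + √13748580] = 1904.9539

Kővári–Sós–Turán: let r_1, ..., r_102 be the row sums and z = Σ r_i the total number of 1s. Each pair of columns can share at most one row with both entries 1 (else a 2×2 all-ones block appears), so Σ_i C(r_i, 2) ≤ C(184, 2) = 16836. By convexity Σ_i C(r_i, 2) ≥ 102·C(z/102, 2) = z(z − 102)/(2·102), giving z² − 102z − 102·184·183 ≤ 0 and hence z ≤ (1/2)[102 + √(10404 + 4·3434544)] = (1/2)[102 + √13748580] ≈ (1/2)(102 + 3707.9078) = 1904.9539.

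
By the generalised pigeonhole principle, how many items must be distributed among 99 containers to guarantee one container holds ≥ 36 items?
n = (36 − 1)·99 + 1 = 3466

By the generalised pigeonhole principle, to guarantee some box contains ≥ r objects we need more than (r − 1) · k objects total. Threshold: n = (r − 1) · k + 1. With r = 36 and k = 99: n = 35 · 99 + 1 = 3465 + 1 = 3466. For n = 3465 = 35 · 99, we can put exactly 35 objects in every box, avoiding 36 in any single one — so 3466 is tight.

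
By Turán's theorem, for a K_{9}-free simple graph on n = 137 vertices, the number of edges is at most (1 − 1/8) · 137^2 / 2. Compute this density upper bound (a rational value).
Turán density bound = (7/8) · 137^2/2 = 131383/16 ≈ 8211.4375

Turán's theorem: ex(n, K_{r+1}) is achieved by the complete r-partite Turán graph T(n, r) with parts as balanced as possible, and is at most (1 − 1/r) · n^2/2. For r = 8, n = 137: the density bound is (7/8) · 18769/2 = 131383/16 ≈ 8211.4375. The integer-valued extremum is e(T(137, 8)) = 8211, which is strictly less than the density bound 131383/16 since 8 ∤ 137 (the parts of T(137, 8) cannot all be equal).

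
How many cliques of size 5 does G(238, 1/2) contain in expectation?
E[# K_5] = C(238, 5) · (1/2)^C(5, 2) = 6100139682 / 2^10 = 3050069841/512 ≈ 5957167.658203

For each 5-subset S of vertices (there are C(238, 5) = 6100139682 such S), let X_S = 1 if S induces a K_5 (all C(5, 2) = 10 edges present). Then P(X_S = 1) = (1/2)^10 = 1/1024. By linearity of expectation, E[# K_5] = C(238, 5) · (1/2)^10 = 6100139682 / 1024 = 3050069841/512 ≈ 5957167.658203.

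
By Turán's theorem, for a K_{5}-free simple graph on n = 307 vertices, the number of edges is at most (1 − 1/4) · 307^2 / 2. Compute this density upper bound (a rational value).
Turán density bound = (3/4) · 307^2/2 = 282747/8 ≈ 35343.375

Turán's theorem: ex(n, K_{r+1}) is achieved by the complete r-partite Turán graph T(n, r) with parts as balanced as possible, and is at most (1 − 1/r) · n^2/2. For r = 4, n = 307: the density bound is (3/4) · 94249/2 = 282747/8 ≈ 35343.375. The integer-valued extremum is e(T(307, 4)) = 35343, which is strictly less than the density bound 282747/8 since 4 ∤ 307 (the parts of T(307, 4) cannot all be equal).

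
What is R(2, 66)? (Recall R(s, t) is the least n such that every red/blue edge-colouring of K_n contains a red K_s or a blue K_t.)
R(2, 66) = 66

R(2, k) = k for all k ≥ 2: in a 2-colouring of K_k, either some edge is red (a red K_2) or all edges are blue (a blue K_k). And K_{65} coloured all-blue has no blue K_66, so R(2, 66) > 65. Hence R(2, 66) = 66.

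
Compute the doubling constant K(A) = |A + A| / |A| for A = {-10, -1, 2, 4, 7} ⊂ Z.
K = |A + A| / |A| = 14/5

Enumerate A + A = {a + b : a, b ∈ A}. With |A| = 5, there are |A|^2 = 25 ordered sum pairs; collecting distinct values, A + A = {-20, -11, -8, -6, -3, -2, 1, 3, 4, 6, 8, 9, 11, 14}, so |A + A| = 14. Thus K = 14/5. For comparison, the minimum possible |A + A| over all 5-element sets is 2·5 − 1 = 9 (so min K = 9/5), attained only by arithmetic progressions.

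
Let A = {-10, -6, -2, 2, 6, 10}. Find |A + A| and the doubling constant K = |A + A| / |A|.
K = |A + A| / |A| = 11/6

Enumerate A + A = {a + b : a, b ∈ A}. With |A| = 6, there are |A|^2 = 36 ordered sum pairs; collecting distinct values, A + A = {-20, -16, -12, -8, -4, 0, 4, 8, 12, 16, 20}, so |A + A| = 11. Thus K = 11/6. Here |A + A| = 2|A| − 1 = 11, the minimum possible — so K = 11/6 is minimal, which holds iff A is an arithmetic progression.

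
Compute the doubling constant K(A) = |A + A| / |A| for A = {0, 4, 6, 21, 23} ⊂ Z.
K = |A + A| / |A| = 14/5

Enumerate A + A = {a + b : a, b ∈ A}. With |A| = 5, there are |A|^2 = 25 ordered sum pairs; collecting distinct values, A + A = {0, 4, 6, 8, 10, 12, 21, 23, 25, 27, 29, 42, 44, 46}, so |A + A| = 14. Thus K = 14/5. For comparison, the minimum possible |A + A| over all 5-element sets is 2·5 − 1 = 9 (so min K = 9/5), attained only by arithmetic progressions.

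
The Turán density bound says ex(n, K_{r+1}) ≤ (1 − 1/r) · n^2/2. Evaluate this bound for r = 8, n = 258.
Turán density bound = (7/8) · 258^2/2 = 116487/4 ≈ 29121.75

Turán's theorem: ex(n, K_{r+1}) is achieved by the complete r-partite Turán graph T(n, r) with parts as balanced as possible, and is at most (1 − 1/r) · n^2/2. For r = 8, n = 258: the density bound is (7/8) · 66564/2 = 116487/4 ≈ 29121.75. The integer-valued extremum is e(T(258, 8)) = 29121, which is strictly less than the density bound 116487/4 since 8 ∤ 258 (the parts of T(258, 8) cannot all be equal).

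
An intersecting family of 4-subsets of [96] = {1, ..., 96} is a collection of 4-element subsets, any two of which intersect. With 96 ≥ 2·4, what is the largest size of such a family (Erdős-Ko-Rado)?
max |F| = C(95, 3) = 138415

Erdős-Ko-Rado (1961): when n ≥ 2k, max |F| = C(n−1, k−1). The bound is attained by the star {A : i ∈ A} for any fixed i ∈ [n]. Here C(96−1, 4−1) = C(95, 3) = 138415.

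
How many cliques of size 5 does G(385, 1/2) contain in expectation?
E[# K_5] = C(385, 5) · (1/2)^C(5, 2) = 68674865952 / 2^10 = 2146089561/32 = 67065298.78125

For each 5-subset S of vertices (there are C(385, 5) = 68674865952 such S), let X_S = 1 if S induces a K_5 (all C(5, 2) = 10 edges present). Then P(X_S = 1) = (1/2)^10 = 1/1024. By linearity of expectation, E[# K_5] = C(385, 5) · (1/2)^10 = 68674865952 / 1024 = 2146089561/32 = 67065298.78125.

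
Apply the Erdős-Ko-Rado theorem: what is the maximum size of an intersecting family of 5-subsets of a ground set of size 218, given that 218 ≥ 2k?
max |F| = C(217, 4) = 89857530

The Erdős-Ko-Rado theorem states: for n ≥ 2k, an intersecting family of k-subsets of an n-element set has size at most C(n − 1, k − 1), with equality for 'star' families {A ⊆ [n] : |A| = k, i ∈ A} (fix an element i). For n = 218, k = 5: C(217, 4) = 89857530.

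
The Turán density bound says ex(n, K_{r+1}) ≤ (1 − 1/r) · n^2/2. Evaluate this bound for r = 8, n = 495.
Turán density bound = (7/8) · 495^2/2 = 1715175/16 ≈ 107198.4375

Turán's theorem: ex(n, K_{r+1}) is achieved by the complete r-partite Turán graph T(n, r) with parts as balanced as possible, and is at most (1 − 1/r) · n^2/2. For r = 8, n = 495: the density bound is (7/8) · 245025/2 = 1715175/16 ≈ 107198.4375. The integer-valued extremum is e(T(495, 8)) = 107198, which is strictly less than the density bound 1715175/16 since 8 ∤ 495 (the parts of T(495, 8) cannot all be equal).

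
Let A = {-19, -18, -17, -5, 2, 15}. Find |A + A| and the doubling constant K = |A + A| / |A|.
K = |A + A| / |A| = 19/6

Enumerate A + A = {a + b : a, b ∈ A}. With |A| = 6, there are |A|^2 = 36 ordered sum pairs; collecting distinct values, A + A = {-38, -37, -36, -35, -34, -24, -23, -22, -17, -16, -15, -10, -4, -3, -2, 4, 10, 17, 30}, so |A + A| = 19. Thus K = 19/6. For comparison, the minimum possible |A + A| over all 6-element sets is 2·6 − 1 = 11 (so min K = 11/6), attained only by arithmetic progressions.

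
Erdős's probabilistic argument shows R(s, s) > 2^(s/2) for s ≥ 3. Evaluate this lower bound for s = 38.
2^(38/2) = 524288; so R(38, 38) > 524288

Colour each edge of K_n uniformly at random with red/blue. The expected number of monochromatic K_38 is C(n, 38) · 2 · 2^(−C(38,2)). If C(n, 38) · 2^(1 − C(38,2)) < 1, then with positive probability no monochromatic K_38 exists, so R(38, 38) > n. The standard estimate C(n, 38) ≤ n^38/38! shows this inequality holds whenever n ≤ 2^(38/2) (since 38! · 2^(C(38,2) − 1) > 2^(38^2/2) ≥ n^38). Hence R(38, 38) > 2^(38/2) = 524288.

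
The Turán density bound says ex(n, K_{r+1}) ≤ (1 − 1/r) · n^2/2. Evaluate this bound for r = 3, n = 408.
Turán density bound = (2/3) · 408^2/2 = 55488

Turán's theorem: ex(n, K_{r+1}) is achieved by the complete r-partite Turán graph T(n, r) with parts as balanced as possible, and is at most (1 − 1/r) · n^2/2. For r = 3, n = 408: the density bound is (2/3) · 166464/2 = 55488. Since 3 ∣ 408, the Turán graph T(408, 3) has parts of equal size 136, and its edge count e(T(408, 3)) = 55488 attains the density bound exactly.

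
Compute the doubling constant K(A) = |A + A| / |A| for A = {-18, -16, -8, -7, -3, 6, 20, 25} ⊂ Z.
K = |A + A| / |A| = 33/8

Enumerate A + A = {a + b : a, b ∈ A}. With |A| = 8, there are |A|^2 = 64 ordered sum pairs; collecting distinct values, A + A = {-36, -34, -32, -26, -25, -24, -23, -21, -19, -16, -15, -14, -12, -11, -10, -6, -2, -1, 2, 3, 4, 7, 9, 12, 13, 17, 18, 22, 26, 31, 40, 45, 50}, so |A + A| = 33. Thus K = 33/8. For comparison, the minimum possible |A + A| over all 8-element sets is 2·8 − 1 = 15 (so min K = 15/8), attained only by arithmetic progressions.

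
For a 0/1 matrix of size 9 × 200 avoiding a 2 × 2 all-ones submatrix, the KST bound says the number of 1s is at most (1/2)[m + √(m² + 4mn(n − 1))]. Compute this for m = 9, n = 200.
z(9, 200; 2, 2) ≤ (1/2)[9 + √(9² + 4·9·200·199)] = (1/2)[9 + √1432881] = 603.015

Kővári–Sós–Turán: let r_1, ..., r_9 be the row sums and z = Σ r_i the total number of 1s. Each pair of columns can share at most one row with both entries 1 (else a 2×2 all-ones block appears), so Σ_i C(r_i, 2) ≤ C(200, 2) = 19900. By convexity Σ_i C(r_i, 2) ≥ 9·C(z/9, 2) = z(z − 9)/(2·9), giving z² − 9z − 9·200·199 ≤ 0 and hence z ≤ (1/2)[9 + √(81 + 4·358200)] = (1/2)[9 + √1432881] ≈ (1/2)(9 + 1197.0301) = 603.015.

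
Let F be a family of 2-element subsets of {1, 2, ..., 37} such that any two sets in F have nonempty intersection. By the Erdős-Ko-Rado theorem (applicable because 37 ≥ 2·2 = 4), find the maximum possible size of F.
max |F| = C(36, 1) = 36

Erdős-Ko-Rado (1961): when n ≥ 2k, max |F| = C(n−1, k−1). The bound is attained by the star {A : i ∈ A} for any fixed i ∈ [n]. Here C(37−1, 2−1) = C(36, 1) = 36.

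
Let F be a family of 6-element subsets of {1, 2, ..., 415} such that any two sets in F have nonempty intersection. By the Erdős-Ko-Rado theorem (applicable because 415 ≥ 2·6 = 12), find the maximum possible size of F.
max |F| = C(414, 5) = 98921807082

Erdős-Ko-Rado (1961): when n ≥ 2k, max |F| = C(n−1, k−1). The bound is attained by the star {A : i ∈ A} for any fixed i ∈ [n]. Here C(415−1, 6−1) = C(414, 5) = 98921807082.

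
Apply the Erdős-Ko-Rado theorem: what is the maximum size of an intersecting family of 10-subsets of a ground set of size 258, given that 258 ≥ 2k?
max |F| = C(257, 9) = 11698174409548000

The Erdős-Ko-Rado theorem states: for n ≥ 2k, an intersecting family of k-subsets of an n-element set has size at most C(n − 1, k − 1), with equality for 'star' families {A ⊆ [n] : |A| = k, i ∈ A} (fix an element i). For n = 258, k = 10: C(257, 9) = 11698174409548000.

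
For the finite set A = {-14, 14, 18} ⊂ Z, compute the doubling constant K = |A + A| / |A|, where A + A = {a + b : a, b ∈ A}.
K = |A + A| / |A| = 6/3 = 2

Enumerate A + A = {a + b : a, b ∈ A}. With |A| = 3, there are |A|^2 = 9 ordered sum pairs; collecting distinct values, A + A = {-28, 0, 4, 28, 32, 36}, so |A + A| = 6. Thus K = 6/3 = 2. For comparison, the minimum possible |A + A| over all 3-element sets is 2·3 − 1 = 5 (so min K = 5/3), attained only by arithmetic progressions.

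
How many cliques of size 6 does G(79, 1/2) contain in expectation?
E[# K_6] = C(79, 6) · (1/2)^C(6, 2) = 277962685 / 2^15 ≈ 8482.747955

For each 6-subset S of vertices (there are C(79, 6) = 277962685 such S), let X_S = 1 if S induces a K_6 (all C(6, 2) = 15 edges present). Then P(X_S = 1) = (1/2)^15 = 1/32768. By linearity of expectation, E[# K_6] = C(79, 6) · (1/2)^15 = 277962685 / 32768 ≈ 8482.747955.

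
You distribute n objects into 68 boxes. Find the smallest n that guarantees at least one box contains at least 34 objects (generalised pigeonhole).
n = (34 − 1)·68 + 1 = 2245

By the generalised pigeonhole principle, to guarantee some box contains ≥ r objects we need more than (r − 1) · k objects total. Threshold: n = (r − 1) · k + 1. With r = 34 and k = 68: n = 33 · 68 + 1 = 2244 + 1 = 2245. For n = 2244 = 33 · 68, we can put exactly 33 objects in every box, avoiding 34 in any single one — so 2245 is tight.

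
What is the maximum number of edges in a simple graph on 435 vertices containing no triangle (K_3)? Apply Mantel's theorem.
ex(435, K_3) = ⌊435^2/4⌋ = 47306

Mantel (1907): a triangle-free graph on n vertices has at most ⌊n^2/4⌋ edges, with equality for the complete bipartite graph K_{⌊n/2⌋, ⌈n/2⌉}. For n = 435: ⌊435^2/4⌋ = ⌊189225/4⌋ = 47306. The extremal graph is K_{217, 218}, which has 217·218 = 47306 edges.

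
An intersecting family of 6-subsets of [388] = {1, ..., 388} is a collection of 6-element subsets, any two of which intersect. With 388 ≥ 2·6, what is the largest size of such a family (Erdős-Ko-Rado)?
max |F| = C(387, 5) = 70486792992

The Erdős-Ko-Rado theorem states: for n ≥ 2k, an intersecting family of k-subsets of an n-element set has size at most C(n − 1, k − 1), with equality for 'star' families {A ⊆ [n] : |A| = k, i ∈ A} (fix an element i). For n = 388, k = 6: C(387, 5) = 70486792992.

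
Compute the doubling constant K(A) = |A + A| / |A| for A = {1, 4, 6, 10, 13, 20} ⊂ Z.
K = |A + A| / |A| = 19/6

Enumerate A + A = {a + b : a, b ∈ A}. With |A| = 6, there are |A|^2 = 36 ordered sum pairs; collecting distinct values, A + A = {2, 5, 7, 8, 10, 11, 12, 14, 16, 17, 19, 20, 21, 23, 24, 26, 30, 33, 40}, so |A + A| = 19. Thus K = 19/6. For comparison, the minimum possible |A + A| over all 6-element sets is 2·6 − 1 = 11 (so min K = 11/6), attained only by arithmetic progressions.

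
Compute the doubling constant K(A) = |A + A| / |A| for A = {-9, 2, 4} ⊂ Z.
K = |A + A| / |A| = 6/3 = 2

Enumerate A + A = {a + b : a, b ∈ A}. With |A| = 3, there are |A|^2 = 9 ordered sum pairs; collecting distinct values, A + A = {-18, -7, -5, 4, 6, 8}, so |A + A| = 6. Thus K = 6/3 = 2. For comparison, the minimum possible |A + A| over all 3-element sets is 2·3 − 1 = 5 (so min K = 5/3), attained only by arithmetic progressions.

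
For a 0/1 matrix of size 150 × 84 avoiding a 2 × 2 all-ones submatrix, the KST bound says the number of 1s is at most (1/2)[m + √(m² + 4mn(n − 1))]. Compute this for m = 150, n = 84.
z(150, 84; 2, 2) ≤ (1/2)[150 + √(150² + 4·150·84·83)] = (1/2)[150 + √4205700] = 1100.3902

Kővári–Sós–Turán: let r_1, ..., r_150 be the row sums and z = Σ r_i the total number of 1s. Each pair of columns can share at most one row with both entries 1 (else a 2×2 all-ones block appears), so Σ_i C(r_i, 2) ≤ C(84, 2) = 3486. By convexity Σ_i C(r_i, 2) ≥ 150·C(z/150, 2) = z(z − 150)/(2·150), giving z² − 150z − 150·84·83 ≤ 0 and hence z ≤ (1/2)[150 + √(22500 + 4·1045800)] = (1/2)[150 + √4205700] ≈ (1/2)(150 + 2050.7803) = 1100.3902.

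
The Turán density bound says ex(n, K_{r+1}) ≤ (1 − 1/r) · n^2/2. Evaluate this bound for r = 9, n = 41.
Turán density bound = (8/9) · 41^2/2 = 6724/9 ≈ 747.1111

Turán's theorem: ex(n, K_{r+1}) is achieved by the complete r-partite Turán graph T(n, r) with parts as balanced as possible, and is at most (1 − 1/r) · n^2/2. For r = 9, n = 41: the density bound is (8/9) · 1681/2 = 6724/9 ≈ 747.1111. The integer-valued extremum is e(T(41, 9)) = 746, which is strictly less than the density bound 6724/9 since 9 ∤ 41 (the parts of T(41, 9) cannot all be equal).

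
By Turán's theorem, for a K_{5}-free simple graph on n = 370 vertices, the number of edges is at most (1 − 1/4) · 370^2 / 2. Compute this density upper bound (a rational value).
Turán density bound = (3/4) · 370^2/2 = 102675/2 ≈ 51337.5

Turán's theorem: ex(n, K_{r+1}) is achieved by the complete r-partite Turán graph T(n, r) with parts as balanced as possible, and is at most (1 − 1/r) · n^2/2. For r = 4, n = 370: the density bound is (3/4) · 136900/2 = 102675/2 ≈ 51337.5. The integer-valued extremum is e(T(370, 4)) = 51337, which is strictly less than the density bound 102675/2 since 4 ∤ 370 (the parts of T(370, 4) cannot all be equal).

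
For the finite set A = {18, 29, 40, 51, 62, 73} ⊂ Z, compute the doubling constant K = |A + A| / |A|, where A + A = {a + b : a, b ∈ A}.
K = |A + A| / |A| = 11/6

Enumerate A + A = {a + b : a, b ∈ A}. With |A| = 6, there are |A|^2 = 36 ordered sum pairs; collecting distinct values, A + A = {36, 47, 58, 69, 80, 91, 102, 113, 124, 135, 146}, so |A + A| = 11. Thus K = 11/6. Here |A + A| = 2|A| − 1 = 11, the minimum possible — so K = 11/6 is minimal, which holds iff A is an arithmetic progression.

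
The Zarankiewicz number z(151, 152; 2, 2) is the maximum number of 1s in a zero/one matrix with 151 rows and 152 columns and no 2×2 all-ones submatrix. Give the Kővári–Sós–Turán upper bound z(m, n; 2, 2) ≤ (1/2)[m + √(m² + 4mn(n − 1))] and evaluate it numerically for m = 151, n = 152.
z(151, 152; 2, 2) ≤ (1/2)[151 + √(151² + 4·151·152·151)] = (1/2)[151 + √13885809] = 1938.6834

Kővári–Sós–Turán: let r_1, ..., r_151 be the row sums and z = Σ r_i the total number of 1s. Each pair of columns can share at most one row with both entries 1 (else a 2×2 all-ones block appears), so Σ_i C(r_i, 2) ≤ C(152, 2) = 11476. By convexity Σ_i C(r_i, 2) ≥ 151·C(z/151, 2) = z(z − 151)/(2·151), giving z² − 151z − 151·152·151 ≤ 0 and hence z ≤ (1/2)[151 + √(22801 + 4·3465752)] = (1/2)[151 + √13885809] ≈ (1/2)(151 + 3726.3667) = 1938.6834.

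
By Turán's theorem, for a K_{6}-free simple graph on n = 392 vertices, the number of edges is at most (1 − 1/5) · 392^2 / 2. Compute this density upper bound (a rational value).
Turán density bound = (4/5) · 392^2/2 = 307328/5 ≈ 61465.6

Turán's theorem: ex(n, K_{r+1}) is achieved by the complete r-partite Turán graph T(n, r) with parts as balanced as possible, and is at most (1 − 1/r) · n^2/2. For r = 5, n = 392: the density bound is (4/5) · 153664/2 = 307328/5 ≈ 61465.6. The integer-valued extremum is e(T(392, 5)) = 61465, which is strictly less than the density bound 307328/5 since 5 ∤ 392 (the parts of T(392, 5) cannot all be equal).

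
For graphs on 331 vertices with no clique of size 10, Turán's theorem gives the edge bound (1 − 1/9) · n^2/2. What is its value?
Turán density bound = (8/9) · 331^2/2 = 438244/9 ≈ 48693.7778

Turán's theorem: ex(n, K_{r+1}) is achieved by the complete r-partite Turán graph T(n, r) with parts as balanced as possible, and is at most (1 − 1/r) · n^2/2. For r = 9, n = 331: the density bound is (8/9) · 109561/2 = 438244/9 ≈ 48693.7778. The integer-valued extremum is e(T(331, 9)) = 48693, which is strictly less than the density bound 438244/9 since 9 ∤ 331 (the parts of T(331, 9) cannot all be equal).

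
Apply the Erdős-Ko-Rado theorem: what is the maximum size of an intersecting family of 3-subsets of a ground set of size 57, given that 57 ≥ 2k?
max |F| = C(56, 2) = 1540

Erdős-Ko-Rado (1961): when n ≥ 2k, max |F| = C(n−1, k−1). The bound is attained by the star {A : i ∈ A} for any fixed i ∈ [n]. Here C(57−1, 3−1) = C(56, 2) = 1540.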